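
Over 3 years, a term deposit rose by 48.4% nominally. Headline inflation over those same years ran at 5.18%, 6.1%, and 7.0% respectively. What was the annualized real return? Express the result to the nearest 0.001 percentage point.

Cumulative inflation factor: 1.0518 × 1.061 × 1.070 ≈ 1.19408.
Nominal growth factor: 1.48400. Real growth factor = 1.48400 / 1.19408 ≈ 1.24280.
Annualized: 1.24280^(1/3) − 1 ≈ 0.07515.

7.515%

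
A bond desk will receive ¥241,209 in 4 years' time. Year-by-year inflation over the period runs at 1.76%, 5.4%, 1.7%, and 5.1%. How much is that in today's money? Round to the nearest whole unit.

¥210,403

Price-level factor over 4 years: 1.0176 × 1.054 × 1.017 × 1.051 ≈ 1.1464137284.
Purchasing power today: ¥241,209 divided by that factor.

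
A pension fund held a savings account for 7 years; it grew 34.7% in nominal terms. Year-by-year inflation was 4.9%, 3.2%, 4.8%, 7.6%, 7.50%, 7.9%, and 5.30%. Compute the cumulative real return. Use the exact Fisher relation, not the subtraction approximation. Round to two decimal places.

-9.66%

Cumulative inflation factor: 1.049 × 1.032 × 1.048 × 1.076 × 1.0750 × 1.079 × 1.0530 ≈ 1.49103.
Nominal growth factor: 1.34700. Real growth factor = 1.34700 / 1.49103 ≈ 0.90340.
Total real return ≈ -9.6599%.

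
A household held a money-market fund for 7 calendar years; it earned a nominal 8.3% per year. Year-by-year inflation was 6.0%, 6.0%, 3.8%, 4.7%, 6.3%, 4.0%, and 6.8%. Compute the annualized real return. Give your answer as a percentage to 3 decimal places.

2.785%

Cumulative inflation factor: 1.060 × 1.060 × 1.038 × 1.047 × 1.063 × 1.040 × 1.068 ≈ 1.44176.
Nominal growth factor: 1.74743. Real growth factor = 1.74743 / 1.44176 ≈ 1.21201.
Annualized: 1.21201^(1/7) − 1 ≈ 0.02785.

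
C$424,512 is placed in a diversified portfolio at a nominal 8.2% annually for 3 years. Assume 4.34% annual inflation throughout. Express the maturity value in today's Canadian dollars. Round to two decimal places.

Nominal value at maturity: C$424,512 × (1 + 8.2%)^3 ≈ C$537,739.27.
Price-level factor over 3 years: (1 + 4.34%)^3 ≈ 1.1359324265.
The maturity value deflated by that factor is the answer in today's purchasing power.

C$473,390.19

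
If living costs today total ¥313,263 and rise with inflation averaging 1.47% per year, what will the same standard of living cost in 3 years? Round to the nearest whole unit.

¥327,282

Cumulative price-level factor: (1+1.47%)^3 ≈ 1.0447514465.
The nominal amount required is ¥313,263 scaled up by that factor.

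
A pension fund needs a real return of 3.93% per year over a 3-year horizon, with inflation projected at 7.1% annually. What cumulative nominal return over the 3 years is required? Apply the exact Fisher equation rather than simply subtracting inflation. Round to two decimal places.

Required annual nominal rate: (1+3.93%)(1+7.1%) − 1 = 11.30903%.
Cumulative over 3 years: (1 + 0.1130903)^3 − 1 ≈ 0.37909.

37.91%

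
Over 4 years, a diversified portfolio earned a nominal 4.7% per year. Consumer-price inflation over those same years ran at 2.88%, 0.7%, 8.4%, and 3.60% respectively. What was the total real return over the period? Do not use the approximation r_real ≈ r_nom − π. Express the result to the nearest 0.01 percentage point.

Cumulative inflation factor: 1.0288 × 1.007 × 1.084 × 1.0360 ≈ 1.16345.
Nominal growth factor: 1.20167. Real growth factor = 1.20167 / 1.16345 ≈ 1.03285.
Total real return ≈ 3.2850%.

3.29%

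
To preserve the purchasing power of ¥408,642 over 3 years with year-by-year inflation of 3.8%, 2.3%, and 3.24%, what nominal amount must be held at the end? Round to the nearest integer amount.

Cumulative price-level factor: 1.038 × 1.023 × 1.0324 = 1.0962787176.
The nominal amount required is ¥408,642 scaled up by that factor.

¥447,986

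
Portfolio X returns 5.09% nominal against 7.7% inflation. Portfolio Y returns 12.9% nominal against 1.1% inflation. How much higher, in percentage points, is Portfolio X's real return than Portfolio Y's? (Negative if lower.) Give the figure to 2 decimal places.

Portfolio X real return: 1.0509/1.077 − 1 = -2.423%.
Portfolio Y real return: 1.129/1.011 − 1 = 11.672%.
Difference: -2.423 − 11.672 = -14.095 pp.

-14.10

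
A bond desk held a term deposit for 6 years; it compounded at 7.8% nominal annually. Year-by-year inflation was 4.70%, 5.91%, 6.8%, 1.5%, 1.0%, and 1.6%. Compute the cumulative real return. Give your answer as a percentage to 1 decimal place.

27.2%

Cumulative inflation factor: 1.0470 × 1.0591 × 1.068 × 1.015 × 1.010 × 1.016 ≈ 1.23349.
Nominal growth factor: 1.56932. Real growth factor = 1.56932 / 1.23349 ≈ 1.27226.
Total real return ≈ 27.2262%.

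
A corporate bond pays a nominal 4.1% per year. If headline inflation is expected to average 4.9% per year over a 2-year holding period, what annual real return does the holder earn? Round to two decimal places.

-0.76%

With constant rates the annual real return is the same each year: (1+4.1%)/(1+4.9%) − 1 = -0.00763.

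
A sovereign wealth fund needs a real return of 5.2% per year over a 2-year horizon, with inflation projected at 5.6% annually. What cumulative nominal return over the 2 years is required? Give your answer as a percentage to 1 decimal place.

Required annual nominal rate: (1+5.2%)(1+5.6%) − 1 = 11.0912%.
Cumulative over 2 years: (1 + 0.110912)^2 − 1 ≈ 0.23413.

23.4%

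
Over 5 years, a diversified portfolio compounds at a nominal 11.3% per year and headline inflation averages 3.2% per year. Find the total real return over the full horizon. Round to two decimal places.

45.91%

The annual real rate is (1+11.3%)/(1+3.2%) − 1 = 7.8488%.
Compounded over 5 years: (1 + 0.078488)^5 − 1 ≈ 0.45907.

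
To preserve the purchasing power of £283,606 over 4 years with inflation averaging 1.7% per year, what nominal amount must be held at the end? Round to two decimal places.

Cumulative price-level factor: (1+1.7%)^4 ≈ 1.0697537355.
Multiplying £283,606 by the price-level factor gives the future nominal sum.

£303,388.58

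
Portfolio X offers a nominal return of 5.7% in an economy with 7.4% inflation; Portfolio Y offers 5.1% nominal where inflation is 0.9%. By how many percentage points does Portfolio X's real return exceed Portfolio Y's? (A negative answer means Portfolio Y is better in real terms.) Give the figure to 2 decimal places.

-5.75

Portfolio X real return: 1.057/1.074 − 1 = -1.583%.
Portfolio Y real return: 1.051/1.009 − 1 = 4.163%.
Difference: -1.583 − 4.163 = -5.746 pp.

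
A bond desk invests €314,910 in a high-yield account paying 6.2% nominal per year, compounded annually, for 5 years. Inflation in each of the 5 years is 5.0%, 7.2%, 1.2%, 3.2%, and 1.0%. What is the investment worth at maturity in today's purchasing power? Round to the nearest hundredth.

€358,297.16

Nominal value at maturity: €314,910 × (1 + 6.2%)^5 ≈ €425,411.31.
Price-level factor over 5 years: 1.050 × 1.072 × 1.012 × 1.032 × 1.010 ≈ 1.1873142167.
The maturity value deflated by that factor is the answer in today's purchasing power.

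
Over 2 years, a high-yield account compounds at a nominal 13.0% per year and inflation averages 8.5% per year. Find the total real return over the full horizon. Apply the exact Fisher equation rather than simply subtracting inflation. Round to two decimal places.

The annual real rate is (1+13.0%)/(1+8.5%) − 1 = 4.1475%.
Compounded over 2 years: (1 + 0.041475)^2 − 1 ≈ 0.08467.

8.47%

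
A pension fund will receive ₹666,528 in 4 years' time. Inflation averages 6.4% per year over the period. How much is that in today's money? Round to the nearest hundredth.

Price-level factor over 4 years: (1 + 6.4%)^4 ≈ 1.2816413532.
Purchasing power today: ₹666,528 divided by that factor.

₹520,058.13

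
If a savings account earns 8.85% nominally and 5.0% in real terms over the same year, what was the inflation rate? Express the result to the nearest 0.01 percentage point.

From (1+r_nom) = (1+r_real)(1+π), we get 1+π = (1 + 8.85%)/(1 + 5.0%) = 1.0885/1.050 ≈ 1.03667.
So π ≈ 3.6667%.

3.67%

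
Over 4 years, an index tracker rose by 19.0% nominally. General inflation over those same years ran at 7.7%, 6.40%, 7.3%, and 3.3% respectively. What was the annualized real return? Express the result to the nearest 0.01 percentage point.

Cumulative inflation factor: 1.077 × 1.0640 × 1.073 × 1.033 ≈ 1.27016.
Nominal growth factor: 1.19000. Real growth factor = 1.19000 / 1.27016 ≈ 0.93689.
Annualized: 0.93689^(1/4) − 1 ≈ -0.01616.

-1.62%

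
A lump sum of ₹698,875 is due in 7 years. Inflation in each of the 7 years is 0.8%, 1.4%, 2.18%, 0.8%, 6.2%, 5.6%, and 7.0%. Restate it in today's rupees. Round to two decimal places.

Price-level factor over 7 years: 1.008 × 1.014 × 1.0218 × 1.008 × 1.062 × 1.056 × 1.070 ≈ 1.2632727561.
Purchasing power today: ₹698,875 divided by that factor.

₹553,225.74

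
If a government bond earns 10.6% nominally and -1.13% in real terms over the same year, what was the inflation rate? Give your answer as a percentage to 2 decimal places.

11.86%

From (1+r_nom) = (1+r_real)(1+π), we get 1+π = (1 + 10.6%)/(1 − 1.13%) = 1.106/0.9887 ≈ 1.11864.
So π ≈ 11.8641%.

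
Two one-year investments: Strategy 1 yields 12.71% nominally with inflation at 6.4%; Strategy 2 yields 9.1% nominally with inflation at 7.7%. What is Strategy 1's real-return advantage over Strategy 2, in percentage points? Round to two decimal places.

4.63

Strategy 1 real return: 1.1271/1.064 − 1 = 5.930%.
Strategy 2 real return: 1.091/1.077 − 1 = 1.300%.
Difference: 5.930 − 1.300 = 4.630 pp.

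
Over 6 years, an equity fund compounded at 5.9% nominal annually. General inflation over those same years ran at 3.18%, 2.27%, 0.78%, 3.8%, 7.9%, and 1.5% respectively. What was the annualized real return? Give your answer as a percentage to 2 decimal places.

2.60%

Cumulative inflation factor: 1.0318 × 1.0227 × 1.0078 × 1.038 × 1.079 × 1.015 ≈ 1.20894.
Nominal growth factor: 1.41051. Real growth factor = 1.41051 / 1.20894 ≈ 1.16674.
Annualized: 1.16674^(1/6) − 1 ≈ 0.02603.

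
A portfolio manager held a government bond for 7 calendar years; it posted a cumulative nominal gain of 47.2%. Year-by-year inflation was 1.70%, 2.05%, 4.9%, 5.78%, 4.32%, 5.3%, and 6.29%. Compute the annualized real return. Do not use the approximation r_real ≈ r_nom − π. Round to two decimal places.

1.30%

Cumulative inflation factor: 1.0170 × 1.0205 × 1.049 × 1.0578 × 1.0432 × 1.053 × 1.0629 ≈ 1.34463.
Nominal growth factor: 1.47200. Real growth factor = 1.47200 / 1.34463 ≈ 1.09473.
Annualized: 1.09473^(1/7) − 1 ≈ 0.01301.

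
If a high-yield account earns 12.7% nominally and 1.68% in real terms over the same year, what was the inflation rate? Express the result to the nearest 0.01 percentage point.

From (1+r_nom) = (1+r_real)(1+π), we get 1+π = (1 + 12.7%)/(1 + 1.68%) = 1.127/1.0168 ≈ 1.10838.
So π ≈ 10.8379%.

10.84%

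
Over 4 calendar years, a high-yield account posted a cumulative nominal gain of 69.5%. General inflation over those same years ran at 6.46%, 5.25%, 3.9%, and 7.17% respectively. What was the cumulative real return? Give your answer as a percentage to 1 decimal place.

35.9%

Cumulative inflation factor: 1.0646 × 1.0525 × 1.039 × 1.0717 ≈ 1.24766.
Nominal growth factor: 1.69500. Real growth factor = 1.69500 / 1.24766 ≈ 1.35854.
Total real return ≈ 35.8540%.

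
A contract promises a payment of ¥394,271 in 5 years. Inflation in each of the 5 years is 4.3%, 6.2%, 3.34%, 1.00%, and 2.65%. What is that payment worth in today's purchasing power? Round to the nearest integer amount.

Price-level factor over 5 years: 1.043 × 1.062 × 1.0334 × 1.0100 × 1.0265 ≈ 1.1867455445.
Purchasing power today: ¥394,271 divided by that factor.

¥332,229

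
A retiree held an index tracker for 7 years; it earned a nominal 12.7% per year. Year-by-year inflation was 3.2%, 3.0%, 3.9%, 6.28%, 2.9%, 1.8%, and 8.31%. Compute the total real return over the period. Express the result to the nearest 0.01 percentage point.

73.40%

Cumulative inflation factor: 1.032 × 1.030 × 1.039 × 1.0628 × 1.029 × 1.018 × 1.0831 ≈ 1.33173.
Nominal growth factor: 2.30923. Real growth factor = 2.30923 / 1.33173 ≈ 1.73401.
Total real return ≈ 73.4010%.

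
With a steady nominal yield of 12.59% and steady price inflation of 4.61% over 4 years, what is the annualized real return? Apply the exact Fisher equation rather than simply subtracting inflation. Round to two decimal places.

7.63%

With constant rates the annual real return is the same each year: (1+12.59%)/(1+4.61%) − 1 = 0.07628.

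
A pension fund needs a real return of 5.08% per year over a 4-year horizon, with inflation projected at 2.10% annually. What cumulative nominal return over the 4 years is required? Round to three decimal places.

32.490%

Required annual nominal rate: (1+5.08%)(1+2.10%) − 1 = 7.28668%.
Cumulative over 4 years: (1 + 0.0728668)^4 − 1 ≈ 0.32490.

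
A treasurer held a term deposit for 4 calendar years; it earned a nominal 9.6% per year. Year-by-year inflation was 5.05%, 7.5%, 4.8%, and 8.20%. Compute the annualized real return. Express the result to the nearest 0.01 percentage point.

Cumulative inflation factor: 1.0505 × 1.075 × 1.048 × 1.0820 ≈ 1.28054.
Nominal growth factor: 1.44292. Real growth factor = 1.44292 / 1.28054 ≈ 1.12681.
Annualized: 1.12681^(1/4) − 1 ≈ 0.03030.

3.03%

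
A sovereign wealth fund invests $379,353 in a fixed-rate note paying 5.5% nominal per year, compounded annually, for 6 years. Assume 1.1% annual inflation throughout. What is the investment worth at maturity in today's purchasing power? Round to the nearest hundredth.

$489,836.73

Nominal value at maturity: $379,353 × (1 + 5.5%)^6 ≈ $523,068.16.
Price-level factor over 6 years: (1 + 1.1%)^6 ≈ 1.0678418406.
Dividing the nominal maturity value by the price-level factor gives the value in today's money.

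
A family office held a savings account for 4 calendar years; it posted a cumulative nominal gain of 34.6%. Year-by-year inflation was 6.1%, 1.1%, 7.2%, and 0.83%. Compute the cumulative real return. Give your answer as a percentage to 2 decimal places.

16.09%

Cumulative inflation factor: 1.061 × 1.011 × 1.072 × 1.0083 ≈ 1.15945.
Nominal growth factor: 1.34600. Real growth factor = 1.34600 / 1.15945 ≈ 1.16090.
Total real return ≈ 16.0898%.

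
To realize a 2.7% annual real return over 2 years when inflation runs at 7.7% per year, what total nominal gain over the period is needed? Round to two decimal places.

Required annual nominal rate: (1+2.7%)(1+7.7%) − 1 = 10.6079%.
Cumulative over 2 years: (1 + 0.106079)^2 − 1 ≈ 0.22341.

22.34%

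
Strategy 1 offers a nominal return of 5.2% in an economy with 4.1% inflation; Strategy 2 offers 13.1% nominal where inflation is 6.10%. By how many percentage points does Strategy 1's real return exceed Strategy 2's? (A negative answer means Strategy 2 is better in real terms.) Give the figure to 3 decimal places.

Strategy 1 real return: 1.052/1.041 − 1 = 1.0567%.
Strategy 2 real return: 1.131/1.0610 − 1 = 6.5975%.
Difference: 1.0567 − 6.5975 = -5.5408 pp.

-5.541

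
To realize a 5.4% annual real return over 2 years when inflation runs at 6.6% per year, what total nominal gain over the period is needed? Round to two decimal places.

Required annual nominal rate: (1+5.4%)(1+6.6%) − 1 = 12.3564%.
Cumulative over 2 years: (1 + 0.123564)^2 − 1 ≈ 0.26240.

26.24%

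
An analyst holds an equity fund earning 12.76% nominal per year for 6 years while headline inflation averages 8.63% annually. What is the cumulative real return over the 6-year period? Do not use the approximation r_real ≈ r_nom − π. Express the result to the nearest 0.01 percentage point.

The annual real rate is (1+12.76%)/(1+8.63%) − 1 = 3.8019%.
Compounded over 6 years: (1 + 0.038019)^6 − 1 ≈ 0.25093.

25.09%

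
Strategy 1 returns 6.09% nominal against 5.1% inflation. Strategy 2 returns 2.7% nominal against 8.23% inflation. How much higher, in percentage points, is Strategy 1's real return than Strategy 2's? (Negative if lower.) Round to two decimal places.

6.05

Strategy 1 real return: 1.0609/1.051 − 1 = 0.942%.
Strategy 2 real return: 1.027/1.0823 − 1 = -5.109%.
Difference: 0.942 − (-5.109) = 6.051 pp.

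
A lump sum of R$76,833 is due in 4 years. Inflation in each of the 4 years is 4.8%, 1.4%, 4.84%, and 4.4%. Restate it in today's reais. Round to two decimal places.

Price-level factor over 4 years: 1.048 × 1.014 × 1.0484 × 1.044 ≈ 1.1631259591.
Purchasing power today: R$76,833 divided by that factor.

R$66,057.33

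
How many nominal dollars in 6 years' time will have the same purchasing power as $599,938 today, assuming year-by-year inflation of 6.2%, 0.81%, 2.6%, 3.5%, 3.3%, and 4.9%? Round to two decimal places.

Cumulative price-level factor: 1.062 × 1.0081 × 1.026 × 1.035 × 1.033 × 1.049 ≈ 1.2319459432.
The nominal amount required is $599,938 scaled up by that factor.

$739,091.19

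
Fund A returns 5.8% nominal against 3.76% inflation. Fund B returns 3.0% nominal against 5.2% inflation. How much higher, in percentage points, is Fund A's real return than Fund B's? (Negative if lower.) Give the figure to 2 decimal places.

Fund A real return: 1.058/1.0376 − 1 = 1.966%.
Fund B real return: 1.030/1.052 − 1 = -2.091%.
Difference: 1.966 − (-2.091) = 4.057 pp.

4.06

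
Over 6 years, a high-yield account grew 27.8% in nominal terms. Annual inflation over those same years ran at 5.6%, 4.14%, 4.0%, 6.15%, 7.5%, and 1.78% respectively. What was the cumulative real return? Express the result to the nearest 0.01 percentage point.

Cumulative inflation factor: 1.056 × 1.0414 × 1.040 × 1.0615 × 1.075 × 1.0178 ≈ 1.32833.
Nominal growth factor: 1.27800. Real growth factor = 1.27800 / 1.32833 ≈ 0.96211.
Total real return ≈ -3.7889%.

-3.79%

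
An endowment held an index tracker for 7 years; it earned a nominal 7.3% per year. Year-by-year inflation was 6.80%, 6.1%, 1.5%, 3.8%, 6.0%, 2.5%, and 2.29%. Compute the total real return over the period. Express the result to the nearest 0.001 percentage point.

23.420%

Cumulative inflation factor: 1.0680 × 1.061 × 1.015 × 1.038 × 1.060 × 1.025 × 1.0229 ≈ 1.32682.
Nominal growth factor: 1.63756. Real growth factor = 1.63756 / 1.32682 ≈ 1.23420.
Total real return ≈ 23.4199%.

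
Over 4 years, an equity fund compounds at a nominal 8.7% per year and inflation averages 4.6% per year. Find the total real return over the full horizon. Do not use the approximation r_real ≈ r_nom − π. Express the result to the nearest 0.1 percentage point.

The annual real rate is (1+8.7%)/(1+4.6%) − 1 = 3.9197%.
Compounded over 4 years: (1 + 0.039197)^4 − 1 ≈ 0.16625.

16.6%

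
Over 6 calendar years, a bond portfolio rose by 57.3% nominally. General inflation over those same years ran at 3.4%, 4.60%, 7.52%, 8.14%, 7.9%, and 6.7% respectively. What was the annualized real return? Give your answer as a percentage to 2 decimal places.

Cumulative inflation factor: 1.034 × 1.0460 × 1.0752 × 1.0814 × 1.079 × 1.067 ≈ 1.44782.
Nominal growth factor: 1.57300. Real growth factor = 1.57300 / 1.44782 ≈ 1.08646.
Annualized: 1.08646^(1/6) − 1 ≈ 0.01392.

1.39%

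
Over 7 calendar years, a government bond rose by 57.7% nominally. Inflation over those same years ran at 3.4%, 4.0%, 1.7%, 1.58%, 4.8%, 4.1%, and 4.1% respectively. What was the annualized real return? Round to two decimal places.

Cumulative inflation factor: 1.034 × 1.040 × 1.017 × 1.0158 × 1.048 × 1.041 × 1.041 ≈ 1.26167.
Nominal growth factor: 1.57700. Real growth factor = 1.57700 / 1.26167 ≈ 1.24993.
Annualized: 1.24993^(1/7) − 1 ≈ 0.03238.

3.24%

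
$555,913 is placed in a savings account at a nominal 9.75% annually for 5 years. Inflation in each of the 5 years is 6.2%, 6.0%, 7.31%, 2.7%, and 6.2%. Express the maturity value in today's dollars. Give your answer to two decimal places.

Nominal value at maturity: $555,913 × (1 + 9.75%)^5 ≈ $885,175.68.
Price-level factor over 5 years: 1.062 × 1.060 × 1.0731 × 1.027 × 1.062 ≈ 1.3175452427.
Dividing the nominal maturity value by the price-level factor gives the value in today's money.

$671,837.03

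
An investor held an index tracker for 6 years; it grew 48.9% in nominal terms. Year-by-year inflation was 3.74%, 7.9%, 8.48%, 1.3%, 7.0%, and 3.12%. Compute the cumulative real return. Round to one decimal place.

Cumulative inflation factor: 1.0374 × 1.079 × 1.0848 × 1.013 × 1.070 × 1.0312 ≈ 1.35723.
Nominal growth factor: 1.48900. Real growth factor = 1.48900 / 1.35723 ≈ 1.09709.
Total real return ≈ 9.7087%.

9.7%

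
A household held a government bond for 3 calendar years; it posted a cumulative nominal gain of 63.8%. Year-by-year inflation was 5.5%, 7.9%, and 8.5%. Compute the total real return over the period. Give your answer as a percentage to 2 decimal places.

32.62%

Cumulative inflation factor: 1.055 × 1.079 × 1.085 ≈ 1.23510.
Nominal growth factor: 1.63800. Real growth factor = 1.63800 / 1.23510 ≈ 1.32620.
Total real return ≈ 32.6204%.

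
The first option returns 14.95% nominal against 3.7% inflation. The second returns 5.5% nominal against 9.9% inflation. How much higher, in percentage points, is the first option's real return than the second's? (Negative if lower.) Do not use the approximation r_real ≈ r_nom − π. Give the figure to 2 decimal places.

14.85

The first option real return: 1.1495/1.037 − 1 = 10.849%.
The second real return: 1.055/1.099 − 1 = -4.004%.
Difference: 10.849 − (-4.004) = 14.853 pp.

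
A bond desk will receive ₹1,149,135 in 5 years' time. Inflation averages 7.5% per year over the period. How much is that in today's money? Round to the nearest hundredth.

Price-level factor over 5 years: (1 + 7.5%)^5 ≈ 1.4356293262.
Purchasing power today: ₹1,149,135 divided by that factor.

₹800,439.90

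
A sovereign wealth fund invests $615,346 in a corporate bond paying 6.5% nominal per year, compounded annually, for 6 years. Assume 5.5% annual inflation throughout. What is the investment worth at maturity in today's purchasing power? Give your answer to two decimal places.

Nominal value at maturity: $615,346 × (1 + 6.5%)^6 ≈ $897,877.38.
Price-level factor over 6 years: (1 + 5.5%)^6 ≈ 1.3788428068.
Dividing the nominal maturity value by the price-level factor gives the value in today's money.

$651,181.83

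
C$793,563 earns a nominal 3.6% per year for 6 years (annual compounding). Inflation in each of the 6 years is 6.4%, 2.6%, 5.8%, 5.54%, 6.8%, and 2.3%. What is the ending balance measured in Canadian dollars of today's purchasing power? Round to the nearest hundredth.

Nominal value at maturity: C$793,563 × (1 + 3.6%)^6 ≈ C$981,160.25.
Price-level factor over 6 years: 1.064 × 1.026 × 1.058 × 1.0554 × 1.068 × 1.023 ≈ 1.3317988412.
Dividing the nominal maturity value by the price-level factor gives the value in today's money.

C$736,718.05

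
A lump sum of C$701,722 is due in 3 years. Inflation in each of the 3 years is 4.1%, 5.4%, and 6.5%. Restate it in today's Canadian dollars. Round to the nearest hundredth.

Price-level factor over 3 years: 1.041 × 1.054 × 1.065 = 1.16853291.
Purchasing power today: C$701,722 divided by that factor.

C$600,515.39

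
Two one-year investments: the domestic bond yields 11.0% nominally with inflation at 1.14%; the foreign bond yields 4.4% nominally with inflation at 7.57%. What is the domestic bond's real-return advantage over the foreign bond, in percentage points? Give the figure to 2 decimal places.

The domestic bond real return: 1.110/1.0114 − 1 = 9.749%.
The foreign bond real return: 1.044/1.0757 − 1 = -2.947%.
Difference: 9.749 − (-2.947) = 12.696 pp.

12.70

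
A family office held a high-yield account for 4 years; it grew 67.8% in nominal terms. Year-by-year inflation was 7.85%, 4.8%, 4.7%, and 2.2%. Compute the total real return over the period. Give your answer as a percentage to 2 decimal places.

Cumulative inflation factor: 1.0785 × 1.048 × 1.047 × 1.022 ≈ 1.20943.
Nominal growth factor: 1.67800. Real growth factor = 1.67800 / 1.20943 ≈ 1.38744.
Total real return ≈ 38.7436%.

38.74%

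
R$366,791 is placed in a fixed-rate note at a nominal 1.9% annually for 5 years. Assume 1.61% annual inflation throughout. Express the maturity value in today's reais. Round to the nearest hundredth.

R$372,055.16

Nominal value at maturity: R$366,791 × (1 + 1.9%)^5 ≈ R$402,985.66.
Price-level factor over 5 years: (1 + 1.61%)^5 ≈ 1.0831341698.
Dividing the nominal maturity value by the price-level factor gives the value in today's money.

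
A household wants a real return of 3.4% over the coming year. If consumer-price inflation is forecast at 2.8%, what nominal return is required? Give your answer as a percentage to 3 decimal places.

6.295%

By the Fisher equation, 1 + r_nom = (1 + 3.4%)(1 + 2.8%) = 1.034 × 1.028 = 1.062952.
So r_nom = 6.2952%.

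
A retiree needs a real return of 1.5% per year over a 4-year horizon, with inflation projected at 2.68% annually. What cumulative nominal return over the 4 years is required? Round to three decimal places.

17.980%

Required annual nominal rate: (1+1.5%)(1+2.68%) − 1 = 4.2202%.
Cumulative over 4 years: (1 + 0.042202)^4 − 1 ≈ 0.17980.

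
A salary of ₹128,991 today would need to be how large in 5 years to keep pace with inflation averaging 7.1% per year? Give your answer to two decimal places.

₹181,763.54

Cumulative price-level factor: (1+7.1%)^5 ≈ 1.4091179726.
The nominal amount required is ₹128,991 scaled up by that factor.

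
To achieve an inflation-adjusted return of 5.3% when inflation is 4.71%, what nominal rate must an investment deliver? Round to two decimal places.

10.26%

By the Fisher equation, 1 + r_nom = (1 + 5.3%)(1 + 4.71%) = 1.053 × 1.0471 = 1.1025963.
So r_nom = 10.25963%.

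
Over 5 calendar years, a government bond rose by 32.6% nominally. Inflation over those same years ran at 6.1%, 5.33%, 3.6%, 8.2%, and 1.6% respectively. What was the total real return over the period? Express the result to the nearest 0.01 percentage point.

Cumulative inflation factor: 1.061 × 1.0533 × 1.036 × 1.082 × 1.016 ≈ 1.27276.
Nominal growth factor: 1.32600. Real growth factor = 1.32600 / 1.27276 ≈ 1.04183.
Total real return ≈ 4.1826%.

4.18%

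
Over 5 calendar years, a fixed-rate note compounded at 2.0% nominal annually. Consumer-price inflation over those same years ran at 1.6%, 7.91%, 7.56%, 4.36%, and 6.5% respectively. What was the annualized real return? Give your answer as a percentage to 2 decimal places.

-3.37%

Cumulative inflation factor: 1.016 × 1.0791 × 1.0756 × 1.0436 × 1.065 ≈ 1.31066.
Nominal growth factor: 1.10408. Real growth factor = 1.10408 / 1.31066 ≈ 0.84239.
Annualized: 0.84239^(1/5) − 1 ≈ -0.03372.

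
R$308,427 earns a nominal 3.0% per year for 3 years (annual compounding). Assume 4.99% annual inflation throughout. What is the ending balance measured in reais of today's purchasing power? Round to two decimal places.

R$291,219.37

Nominal value at maturity: R$308,427 × (1 + 3.0%)^3 ≈ R$337,026.51.
Price-level factor over 3 years: (1 + 4.99%)^3 ≈ 1.1572942815.
Dividing the nominal maturity value by the price-level factor gives the value in today's money.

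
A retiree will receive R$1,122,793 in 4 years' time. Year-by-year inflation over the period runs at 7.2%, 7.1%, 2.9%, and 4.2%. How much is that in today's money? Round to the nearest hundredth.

R$912,078.77

Price-level factor over 4 years: 1.072 × 1.071 × 1.029 × 1.042 ≈ 1.2310263524.
Purchasing power today: R$1,122,793 divided by that factor.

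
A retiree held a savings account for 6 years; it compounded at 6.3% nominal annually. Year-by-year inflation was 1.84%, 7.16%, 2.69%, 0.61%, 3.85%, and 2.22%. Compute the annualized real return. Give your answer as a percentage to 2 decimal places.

Cumulative inflation factor: 1.0184 × 1.0716 × 1.0269 × 1.0061 × 1.0385 × 1.0222 ≈ 1.19691.
Nominal growth factor: 1.44278. Real growth factor = 1.44278 / 1.19691 ≈ 1.20542.
Annualized: 1.20542^(1/6) − 1 ≈ 0.03163.

3.16%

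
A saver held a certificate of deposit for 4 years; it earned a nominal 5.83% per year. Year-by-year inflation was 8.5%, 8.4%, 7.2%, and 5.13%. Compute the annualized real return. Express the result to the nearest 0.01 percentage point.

-1.37%

Cumulative inflation factor: 1.085 × 1.084 × 1.072 × 1.0513 ≈ 1.32550.
Nominal growth factor: 1.25440. Real growth factor = 1.25440 / 1.32550 ≈ 0.94636.
Annualized: 0.94636^(1/4) − 1 ≈ -0.01369.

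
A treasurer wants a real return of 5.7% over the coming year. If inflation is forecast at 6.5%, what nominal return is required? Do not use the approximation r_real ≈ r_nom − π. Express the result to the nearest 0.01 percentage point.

By the Fisher equation, 1 + r_nom = (1 + 5.7%)(1 + 6.5%) = 1.057 × 1.065 = 1.125705.
So r_nom = 12.5705%.

12.57%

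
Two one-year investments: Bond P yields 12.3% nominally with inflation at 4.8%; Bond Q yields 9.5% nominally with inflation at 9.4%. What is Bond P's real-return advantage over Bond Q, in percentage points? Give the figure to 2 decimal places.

Bond P real return: 1.123/1.048 − 1 = 7.156%.
Bond Q real return: 1.095/1.094 − 1 = 0.091%.
Difference: 7.156 − 0.091 = 7.065 pp.

7.07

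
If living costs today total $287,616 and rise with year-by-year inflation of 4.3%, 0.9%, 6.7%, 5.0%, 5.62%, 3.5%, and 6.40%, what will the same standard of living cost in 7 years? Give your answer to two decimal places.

$394,430.40

Cumulative price-level factor: 1.043 × 1.009 × 1.067 × 1.050 × 1.0562 × 1.035 × 1.0640 ≈ 1.3713784924.
The nominal amount required is $287,616 scaled up by that factor.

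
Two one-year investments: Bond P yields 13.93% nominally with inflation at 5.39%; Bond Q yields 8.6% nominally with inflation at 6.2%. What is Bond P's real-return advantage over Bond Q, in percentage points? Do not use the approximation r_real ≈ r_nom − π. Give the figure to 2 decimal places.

Bond P real return: 1.1393/1.0539 − 1 = 8.103%.
Bond Q real return: 1.086/1.062 − 1 = 2.260%.
Difference: 8.103 − 2.260 = 5.843 pp.

5.84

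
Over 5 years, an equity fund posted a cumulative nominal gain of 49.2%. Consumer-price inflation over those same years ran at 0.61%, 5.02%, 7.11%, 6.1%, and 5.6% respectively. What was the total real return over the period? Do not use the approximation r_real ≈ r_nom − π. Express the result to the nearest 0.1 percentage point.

17.7%

Cumulative inflation factor: 1.0061 × 1.0502 × 1.0711 × 1.061 × 1.056 ≈ 1.26801.
Nominal growth factor: 1.49200. Real growth factor = 1.49200 / 1.26801 ≈ 1.17665.
Total real return ≈ 17.6647%.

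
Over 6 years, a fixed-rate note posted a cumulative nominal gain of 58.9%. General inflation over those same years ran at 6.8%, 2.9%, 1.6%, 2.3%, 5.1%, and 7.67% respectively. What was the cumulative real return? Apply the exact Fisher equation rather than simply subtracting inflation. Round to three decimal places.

Cumulative inflation factor: 1.068 × 1.029 × 1.016 × 1.023 × 1.051 × 1.0767 ≈ 1.29257.
Nominal growth factor: 1.58900. Real growth factor = 1.58900 / 1.29257 ≈ 1.22934.
Total real return ≈ 22.9336%.

22.934%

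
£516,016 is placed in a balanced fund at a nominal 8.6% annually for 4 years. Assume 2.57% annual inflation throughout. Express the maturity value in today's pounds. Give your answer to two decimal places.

£648,486.66

Nominal value at maturity: £516,016 × (1 + 8.6%)^4 ≈ £717,765.32.
Price-level factor over 4 years: (1 + 2.57%)^4 ≈ 1.1068312746.
The maturity value deflated by that factor is the answer in today's purchasing power.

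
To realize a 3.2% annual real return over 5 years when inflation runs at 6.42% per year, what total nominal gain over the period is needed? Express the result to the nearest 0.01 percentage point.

Required annual nominal rate: (1+3.2%)(1+6.42%) − 1 = 9.82544%.
Cumulative over 5 years: (1 + 0.0982544)^5 − 1 ≈ 0.59777.

59.78%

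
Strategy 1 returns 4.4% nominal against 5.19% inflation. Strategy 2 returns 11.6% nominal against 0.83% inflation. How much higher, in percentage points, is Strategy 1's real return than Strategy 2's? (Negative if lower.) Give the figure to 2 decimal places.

-11.43

Strategy 1 real return: 1.044/1.0519 − 1 = -0.751%.
Strategy 2 real return: 1.116/1.0083 − 1 = 10.681%.
Difference: -0.751 − 10.681 = -11.432 pp.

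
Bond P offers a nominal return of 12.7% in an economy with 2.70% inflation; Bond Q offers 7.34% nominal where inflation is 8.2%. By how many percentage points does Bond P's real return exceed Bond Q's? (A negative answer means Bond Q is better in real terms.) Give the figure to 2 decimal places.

Bond P real return: 1.127/1.0270 − 1 = 9.737%.
Bond Q real return: 1.0734/1.082 − 1 = -0.795%.
Difference: 9.737 − (-0.795) = 10.532 pp.

10.53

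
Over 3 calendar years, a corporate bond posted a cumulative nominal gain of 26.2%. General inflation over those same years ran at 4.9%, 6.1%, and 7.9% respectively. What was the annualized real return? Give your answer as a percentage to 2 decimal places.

1.67%

Cumulative inflation factor: 1.049 × 1.061 × 1.079 ≈ 1.20092.
Nominal growth factor: 1.26200. Real growth factor = 1.26200 / 1.20092 ≈ 1.05087.
Annualized: 1.05087^(1/3) − 1 ≈ 0.01668.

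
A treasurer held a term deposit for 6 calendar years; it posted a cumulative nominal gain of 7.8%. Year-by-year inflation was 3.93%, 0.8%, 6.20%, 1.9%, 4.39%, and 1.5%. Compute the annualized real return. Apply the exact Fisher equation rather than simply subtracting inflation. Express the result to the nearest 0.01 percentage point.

-1.79%

Cumulative inflation factor: 1.0393 × 1.008 × 1.0620 × 1.019 × 1.0439 × 1.015 ≈ 1.20123.
Nominal growth factor: 1.07800. Real growth factor = 1.07800 / 1.20123 ≈ 0.89742.
Annualized: 0.89742^(1/6) − 1 ≈ -0.01788.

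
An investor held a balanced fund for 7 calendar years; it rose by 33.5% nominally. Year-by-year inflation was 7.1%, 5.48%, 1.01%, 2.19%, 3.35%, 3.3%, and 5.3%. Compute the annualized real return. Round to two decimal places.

Cumulative inflation factor: 1.071 × 1.0548 × 1.0101 × 1.0219 × 1.0335 × 1.033 × 1.053 ≈ 1.31091.
Nominal growth factor: 1.33500. Real growth factor = 1.33500 / 1.31091 ≈ 1.01838.
Annualized: 1.01838^(1/7) − 1 ≈ 0.00261.

0.26%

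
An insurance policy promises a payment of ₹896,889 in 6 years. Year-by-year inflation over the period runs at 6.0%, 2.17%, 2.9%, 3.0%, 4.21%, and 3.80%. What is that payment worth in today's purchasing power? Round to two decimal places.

₹722,354.01

Price-level factor over 6 years: 1.060 × 1.0217 × 1.029 × 1.030 × 1.0421 × 1.0380 ≈ 1.2416197368.
Purchasing power today: ₹896,889 divided by that factor.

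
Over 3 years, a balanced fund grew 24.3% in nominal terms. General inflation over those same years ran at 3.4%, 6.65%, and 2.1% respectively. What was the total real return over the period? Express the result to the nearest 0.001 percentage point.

Cumulative inflation factor: 1.034 × 1.0665 × 1.021 ≈ 1.12592.
Nominal growth factor: 1.24300. Real growth factor = 1.24300 / 1.12592 ≈ 1.10399.
Total real return ≈ 10.3987%.

10.399%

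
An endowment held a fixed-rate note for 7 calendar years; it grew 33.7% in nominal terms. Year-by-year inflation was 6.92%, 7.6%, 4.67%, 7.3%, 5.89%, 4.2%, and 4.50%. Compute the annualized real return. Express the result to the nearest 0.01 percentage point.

Cumulative inflation factor: 1.0692 × 1.076 × 1.0467 × 1.073 × 1.0589 × 1.042 × 1.0450 ≈ 1.48981.
Nominal growth factor: 1.33700. Real growth factor = 1.33700 / 1.48981 ≈ 0.89743.
Annualized: 0.89743^(1/7) − 1 ≈ -0.01534.

-1.53%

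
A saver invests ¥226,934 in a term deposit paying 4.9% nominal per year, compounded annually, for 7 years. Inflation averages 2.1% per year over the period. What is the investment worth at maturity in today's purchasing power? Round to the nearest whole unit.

Nominal value at maturity: ¥226,934 × (1 + 4.9%)^7 ≈ ¥317,196.
Price-level factor over 7 years: (1 + 2.1%)^7 ≈ 1.1565920282.
The maturity value deflated by that factor is the answer in today's purchasing power.

¥274,251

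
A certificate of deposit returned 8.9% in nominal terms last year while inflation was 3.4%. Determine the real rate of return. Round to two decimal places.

5.32%

Real return via the Fisher equation: (1 + 8.9%)/(1 + 3.4%) − 1 = 1.089/1.034 − 1 ≈ 0.05319.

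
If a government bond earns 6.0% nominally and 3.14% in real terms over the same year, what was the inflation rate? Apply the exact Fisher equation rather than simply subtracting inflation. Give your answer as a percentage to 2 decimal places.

2.77%

From (1+r_nom) = (1+r_real)(1+π), we get 1+π = (1 + 6.0%)/(1 + 3.14%) = 1.060/1.0314 ≈ 1.02773.
So π ≈ 2.7729%.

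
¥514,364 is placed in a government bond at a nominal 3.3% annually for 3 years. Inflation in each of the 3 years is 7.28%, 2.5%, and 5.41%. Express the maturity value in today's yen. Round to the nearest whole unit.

¥489,156

Nominal value at maturity: ¥514,364 × (1 + 3.3%)^3 ≈ ¥566,985.
Price-level factor over 3 years: 1.0728 × 1.025 × 1.0541 = 1.159109442.
The maturity value deflated by that factor is the answer in today's purchasing power.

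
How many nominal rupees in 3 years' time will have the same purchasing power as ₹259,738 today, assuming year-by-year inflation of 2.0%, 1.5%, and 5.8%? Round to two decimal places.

Cumulative price-level factor: 1.020 × 1.015 × 1.058 = 1.0953474.
Multiplying ₹259,738 by the price-level factor gives the future nominal sum.

₹284,503.34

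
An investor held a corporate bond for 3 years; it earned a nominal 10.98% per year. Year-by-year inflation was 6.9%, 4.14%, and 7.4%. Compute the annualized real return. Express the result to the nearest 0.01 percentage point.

4.56%

Cumulative inflation factor: 1.069 × 1.0414 × 1.074 ≈ 1.19564.
Nominal growth factor: 1.36689. Real growth factor = 1.36689 / 1.19564 ≈ 1.14323.
Annualized: 1.14323^(1/3) − 1 ≈ 0.04563.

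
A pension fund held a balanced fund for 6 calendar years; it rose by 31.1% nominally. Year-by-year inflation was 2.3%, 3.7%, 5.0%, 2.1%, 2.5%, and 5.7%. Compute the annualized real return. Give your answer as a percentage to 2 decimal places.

1.04%

Cumulative inflation factor: 1.023 × 1.037 × 1.050 × 1.021 × 1.025 × 1.057 ≈ 1.23216.
Nominal growth factor: 1.31100. Real growth factor = 1.31100 / 1.23216 ≈ 1.06398.
Annualized: 1.06398^(1/6) − 1 ≈ 0.01039.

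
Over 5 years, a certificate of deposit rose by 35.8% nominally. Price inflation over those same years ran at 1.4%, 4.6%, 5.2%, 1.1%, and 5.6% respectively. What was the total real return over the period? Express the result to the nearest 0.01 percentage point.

Cumulative inflation factor: 1.014 × 1.046 × 1.052 × 1.011 × 1.056 ≈ 1.19124.
Nominal growth factor: 1.35800. Real growth factor = 1.35800 / 1.19124 ≈ 1.13999.
Total real return ≈ 13.9985%.

14.00%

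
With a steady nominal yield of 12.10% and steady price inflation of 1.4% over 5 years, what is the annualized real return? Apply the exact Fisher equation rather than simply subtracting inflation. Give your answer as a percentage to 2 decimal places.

10.55%

With constant rates the annual real return is the same each year: (1+12.10%)/(1+1.4%) − 1 = 0.10552.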